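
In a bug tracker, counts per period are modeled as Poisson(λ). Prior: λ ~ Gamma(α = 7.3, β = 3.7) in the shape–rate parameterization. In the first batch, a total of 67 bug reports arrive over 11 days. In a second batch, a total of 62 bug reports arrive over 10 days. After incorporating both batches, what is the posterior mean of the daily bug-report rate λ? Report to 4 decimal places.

5.5182

With a Gamma(shape α, rate β) prior, the Poisson likelihood is conjugate: the posterior is Gamma(α + ΣXᵢ, β + n).
After batch 1: Gamma(α+S, β+n) = Gamma(7.3+67, 3.7+11) = Gamma(74.3, 14.7).
After batch 2: Gamma(α+S, β+n) = Gamma(74.3+62, 14.7+10) = Gamma(136.3, 24.7).
Posterior mean = α/β = 136.3/24.7 = 5.5182.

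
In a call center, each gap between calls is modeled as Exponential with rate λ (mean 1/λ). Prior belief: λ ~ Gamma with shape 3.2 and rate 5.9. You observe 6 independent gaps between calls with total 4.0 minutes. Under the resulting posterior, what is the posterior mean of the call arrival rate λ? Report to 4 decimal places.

With a Gamma(shape α, rate β) prior on the exponential rate λ, the posterior after n observations with total T = Σxᵢ is Gamma(α+n, β+T).
Posterior: Gamma(3.2+6, 5.9+4.0) = Gamma(9.2, 9.9).
Posterior mean of λ = α/β = 9.2/9.9 = 0.9293.

0.9293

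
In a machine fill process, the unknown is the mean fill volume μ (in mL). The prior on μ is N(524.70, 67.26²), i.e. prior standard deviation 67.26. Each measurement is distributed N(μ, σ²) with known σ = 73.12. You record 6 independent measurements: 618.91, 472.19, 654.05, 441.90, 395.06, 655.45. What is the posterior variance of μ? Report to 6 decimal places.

744.451908

For Normal data with known variance σ², a Normal(μ₀, σ₀²) prior on μ is conjugate. Posterior precision = 1/σ₀² + n/σ²; posterior mean is the precision-weighted average of μ₀ and x̄.
σ₀² = 67.26² = 4523.9076, σ² = 73.12² = 5346.5344; σ² + n·σ₀² = 5346.5344 + 6·4523.9076 = 32489.98.
Posterior precision = 1/σ₀² + n/σ² = 1/4523.9076 + 6/5346.5344 = (σ² + n·σ₀²)/(σ₀²σ²) = 32489.98/(4523.9076·5346.5344); posterior variance σₙ² = σ₀²σ²/(σ² + n·σ₀²) = 4523.9076·5346.5344/32489.98 = 744.451908.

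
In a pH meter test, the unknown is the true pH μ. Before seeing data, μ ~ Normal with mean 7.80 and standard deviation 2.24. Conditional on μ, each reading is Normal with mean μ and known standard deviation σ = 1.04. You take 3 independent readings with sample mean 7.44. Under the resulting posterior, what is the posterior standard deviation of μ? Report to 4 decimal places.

0.5800

For Normal data with known variance σ², a Normal(μ₀, σ₀²) prior on μ is conjugate. Posterior precision = 1/σ₀² + n/σ²; posterior mean is the precision-weighted average of μ₀ and x̄.
σ₀² = 2.24² = 5.0176, σ² = 1.04² = 1.0816; σ² + n·σ₀² = 1.0816 + 3·5.0176 = 16.1344.
Posterior precision = 1/σ₀² + n/σ² = 1/5.0176 + 3/1.0816 = (σ² + n·σ₀²)/(σ₀²σ²) = 16.1344/(5.0176·1.0816); posterior variance σₙ² = σ₀²σ²/(σ² + n·σ₀²) = 5.0176·1.0816/16.1344 = 0.336364.
Posterior SD = √σₙ² = √(5.0176·1.0816/16.1344) = 0.5800.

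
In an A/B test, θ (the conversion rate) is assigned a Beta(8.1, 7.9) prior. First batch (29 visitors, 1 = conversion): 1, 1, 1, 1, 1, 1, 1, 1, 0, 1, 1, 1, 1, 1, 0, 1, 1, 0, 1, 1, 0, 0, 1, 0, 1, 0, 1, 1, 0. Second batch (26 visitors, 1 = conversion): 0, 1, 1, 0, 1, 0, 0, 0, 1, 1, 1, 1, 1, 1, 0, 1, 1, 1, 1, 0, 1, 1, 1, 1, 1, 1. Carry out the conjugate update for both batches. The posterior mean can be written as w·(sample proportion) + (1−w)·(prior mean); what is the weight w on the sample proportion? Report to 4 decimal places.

The Beta prior is conjugate to a Binomial/Bernoulli likelihood; the update adds successes to α and failures to β.
Total number of visitors: n = 29 + 26 = 55.
Posterior mean = (α₀+k)/(α₀+β₀+n) = [n/(α₀+β₀+n)]·(k/n) + [(α₀+β₀)/(α₀+β₀+n)]·α₀/(α₀+β₀), so only n and the prior enter the weight.
The weight on the data is w = n/(α₀+β₀+n) = 55/(8.1+7.9+55) = 55/71.0 = 0.7746.

0.7746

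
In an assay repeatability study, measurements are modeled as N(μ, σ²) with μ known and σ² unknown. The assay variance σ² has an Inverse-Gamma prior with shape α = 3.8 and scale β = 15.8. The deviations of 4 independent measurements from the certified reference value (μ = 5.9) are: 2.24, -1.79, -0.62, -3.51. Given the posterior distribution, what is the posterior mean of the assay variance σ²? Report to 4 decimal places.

With known mean μ and an Inverse-Gamma(α, β) prior on σ², the Normal likelihood is conjugate: posterior is Inv-Gamma(α + n/2, β + Σ(xᵢ−μ)²/2).
Σ(xᵢ−μ)² = (2.24)² + (-1.79)² + (-0.62)² + (-3.51)² = 20.9262.
Posterior: Inv-Gamma(3.8 + 4/2, 15.8 + 20.9262/2) = Inv-Gamma(5.80, 26.26310).
E[σ²|data] = β/(α−1) = 26.26310/4.80 = 5.4715.

5.4715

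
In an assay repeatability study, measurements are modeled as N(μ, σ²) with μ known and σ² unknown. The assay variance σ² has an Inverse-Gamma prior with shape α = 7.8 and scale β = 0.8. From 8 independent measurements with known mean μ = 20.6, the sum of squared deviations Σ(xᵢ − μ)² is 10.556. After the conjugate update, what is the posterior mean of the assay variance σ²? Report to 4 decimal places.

With known mean μ and an Inverse-Gamma(α, β) prior on σ², the Normal likelihood is conjugate: posterior is Inv-Gamma(α + n/2, β + Σ(xᵢ−μ)²/2).
Posterior: Inv-Gamma(7.8 + 8/2, 0.8 + 10.556/2) = Inv-Gamma(11.80, 6.0780).
E[σ²|data] = β/(α−1) = 6.0780/10.80 = 0.5628.

0.5628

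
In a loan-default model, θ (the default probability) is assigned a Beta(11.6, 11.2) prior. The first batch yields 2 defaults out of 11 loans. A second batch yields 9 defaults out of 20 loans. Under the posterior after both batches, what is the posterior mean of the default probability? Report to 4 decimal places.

0.4201

The Beta prior is conjugate to a Binomial/Bernoulli likelihood; the update adds successes to α and failures to β.
After batch 1: Beta(11.6+2, 11.2+9) = Beta(13.6, 20.2).
After batch 2: Beta(13.6+9, 20.2+11) = Beta(22.6, 31.2).
Posterior mean = α/(α+β) = 22.6/53.8 = 0.4201.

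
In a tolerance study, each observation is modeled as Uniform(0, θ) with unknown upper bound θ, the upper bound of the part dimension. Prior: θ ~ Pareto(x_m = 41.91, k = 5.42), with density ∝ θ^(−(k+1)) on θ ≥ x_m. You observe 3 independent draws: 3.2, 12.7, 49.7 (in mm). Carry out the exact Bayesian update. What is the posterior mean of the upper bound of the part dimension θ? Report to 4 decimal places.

56.3981

A Pareto(scale x_m, shape k) prior on the upper bound θ of Uniform(0, θ) is conjugate: posterior is Pareto(max(x_m, max xᵢ), k + n).
Sample maximum = 49.7; prior scale x_m = 41.91 → posterior scale = max = 49.70.
Posterior shape = 5.42 + 3 = 8.42.
E[θ|data] = k·x_m/(k−1) = 8.42·49.70/7.42 = 56.3981.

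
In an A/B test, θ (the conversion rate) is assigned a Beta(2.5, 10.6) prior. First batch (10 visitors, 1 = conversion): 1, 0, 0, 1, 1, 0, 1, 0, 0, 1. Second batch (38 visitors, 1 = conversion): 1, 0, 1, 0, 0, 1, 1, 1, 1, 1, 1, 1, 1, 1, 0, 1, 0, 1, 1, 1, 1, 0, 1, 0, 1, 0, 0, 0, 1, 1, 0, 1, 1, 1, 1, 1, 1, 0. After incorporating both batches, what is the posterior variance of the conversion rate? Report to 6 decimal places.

The Beta prior is conjugate to a Binomial/Bernoulli likelihood; the update adds successes to α and failures to β.
After batch 1: Beta(2.5+5, 10.6+5) = Beta(7.5, 15.6).
After batch 2: Beta(7.5+26, 15.6+12) = Beta(33.5, 27.6).
Var = αβ/((α+β)²(α+β+1)) = 33.5·27.6/(61.1²·62.1) = 0.003988.

0.003988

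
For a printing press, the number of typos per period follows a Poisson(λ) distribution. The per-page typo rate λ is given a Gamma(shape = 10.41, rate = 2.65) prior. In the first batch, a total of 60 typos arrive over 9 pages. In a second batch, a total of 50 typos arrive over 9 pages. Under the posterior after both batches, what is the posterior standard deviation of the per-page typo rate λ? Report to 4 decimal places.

With a Gamma(shape α, rate β) prior, the Poisson likelihood is conjugate: the posterior is Gamma(α + ΣXᵢ, β + n).
After batch 1: Gamma(α+S, β+n) = Gamma(10.41+60, 2.65+9) = Gamma(70.41, 11.65).
After batch 2: Gamma(α+S, β+n) = Gamma(70.41+50, 11.65+9) = Gamma(120.41, 20.65).
SD = √α/β = √120.41/20.65 = 0.5314.

0.5314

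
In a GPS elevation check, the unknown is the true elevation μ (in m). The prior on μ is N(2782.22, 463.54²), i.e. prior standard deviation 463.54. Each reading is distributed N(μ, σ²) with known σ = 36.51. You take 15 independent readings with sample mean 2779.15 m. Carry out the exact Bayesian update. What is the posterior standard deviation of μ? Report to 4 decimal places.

For Normal data with known variance σ², a Normal(μ₀, σ₀²) prior on μ is conjugate. Posterior precision = 1/σ₀² + n/σ²; posterior mean is the precision-weighted average of μ₀ and x̄.
σ₀² = 463.54² = 214869.3316, σ² = 36.51² = 1332.9801; σ² + n·σ₀² = 1332.9801 + 15·214869.3316 = 3224372.9541.
Posterior precision = 1/σ₀² + n/σ² = 1/214869.3316 + 15/1332.9801 = (σ² + n·σ₀²)/(σ₀²σ²) = 3224372.9541/(214869.3316·1332.9801); posterior variance σₙ² = σ₀²σ²/(σ² + n·σ₀²) = 214869.3316·1332.9801/3224372.9541 = 88.828602.
Posterior SD = √σₙ² = √(214869.3316·1332.9801/3224372.9541) = 9.4249.

9.4249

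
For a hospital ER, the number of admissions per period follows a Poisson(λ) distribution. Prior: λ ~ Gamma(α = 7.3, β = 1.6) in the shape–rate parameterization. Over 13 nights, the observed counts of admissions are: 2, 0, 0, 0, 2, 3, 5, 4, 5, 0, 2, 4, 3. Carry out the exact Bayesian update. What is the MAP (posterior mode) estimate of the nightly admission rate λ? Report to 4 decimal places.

2.4863

With a Gamma(shape α, rate β) prior, the Poisson likelihood is conjugate: the posterior is Gamma(α + ΣXᵢ, β + n).
Sum of counts S = 30 over n = 13 nights.
Posterior: Gamma(α+S, β+n) = Gamma(7.3+30, 1.6+13) = Gamma(37.3, 14.6).
Mode of Gamma(α,β) for α≥1 is (α−1)/β = 36.3/14.6 = 2.4863.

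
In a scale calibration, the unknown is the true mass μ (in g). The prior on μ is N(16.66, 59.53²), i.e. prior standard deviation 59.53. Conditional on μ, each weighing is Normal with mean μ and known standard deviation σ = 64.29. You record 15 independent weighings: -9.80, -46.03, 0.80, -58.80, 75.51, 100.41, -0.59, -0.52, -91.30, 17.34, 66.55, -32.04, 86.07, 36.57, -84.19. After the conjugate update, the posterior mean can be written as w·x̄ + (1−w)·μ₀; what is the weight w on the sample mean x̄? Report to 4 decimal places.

0.9279

For Normal data with known variance σ², a Normal(μ₀, σ₀²) prior on μ is conjugate. Posterior precision = 1/σ₀² + n/σ²; posterior mean is the precision-weighted average of μ₀ and x̄.
σ₀² = 59.53² = 3543.8209, σ² = 64.29² = 4133.2041. Prior precision 1/σ₀² = 1/3543.8209; data precision n/σ² = 15/4133.2041.
w = (n/σ²)/(1/σ₀² + n/σ²) = n·σ₀²/(σ² + n·σ₀²) = 15·3543.8209/(4133.2041 + 15·3543.8209) = 53157.3135/57290.5176 = 0.9279.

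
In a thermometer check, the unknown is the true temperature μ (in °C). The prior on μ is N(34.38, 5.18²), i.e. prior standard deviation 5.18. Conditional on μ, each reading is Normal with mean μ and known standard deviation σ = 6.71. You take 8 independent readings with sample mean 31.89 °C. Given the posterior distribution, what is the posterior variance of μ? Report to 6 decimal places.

For Normal data with known variance σ², a Normal(μ₀, σ₀²) prior on μ is conjugate. Posterior precision = 1/σ₀² + n/σ²; posterior mean is the precision-weighted average of μ₀ and x̄.
σ₀² = 5.18² = 26.8324, σ² = 6.71² = 45.0241; σ² + n·σ₀² = 45.0241 + 8·26.8324 = 259.6833.
Posterior precision = 1/σ₀² + n/σ² = 1/26.8324 + 8/45.0241 = (σ² + n·σ₀²)/(σ₀²σ²) = 259.6833/(26.8324·45.0241); posterior variance σₙ² = σ₀²σ²/(σ² + n·σ₀²) = 26.8324·45.0241/259.6833 = 4.652223.

4.652223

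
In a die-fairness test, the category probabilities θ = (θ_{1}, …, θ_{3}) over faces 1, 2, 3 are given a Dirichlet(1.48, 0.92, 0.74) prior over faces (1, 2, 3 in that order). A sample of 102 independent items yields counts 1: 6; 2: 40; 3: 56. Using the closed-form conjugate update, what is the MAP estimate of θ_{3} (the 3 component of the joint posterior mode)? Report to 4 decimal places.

The Dirichlet prior is conjugate to the Multinomial likelihood: each posterior αⱼ = prior αⱼ + observed count nⱼ.
Posterior concentration: (7.48, 40.92, 56.74), total = 105.14.
Joint mode component: (α_{3}−1)/(Σα−K) = 55.74/102.14 = 0.5457.

0.5457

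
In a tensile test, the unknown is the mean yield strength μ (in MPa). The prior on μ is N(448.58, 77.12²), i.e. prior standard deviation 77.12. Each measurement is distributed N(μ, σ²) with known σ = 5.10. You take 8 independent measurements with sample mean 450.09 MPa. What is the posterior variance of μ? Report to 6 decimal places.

3.249474

For Normal data with known variance σ², a Normal(μ₀, σ₀²) prior on μ is conjugate. Posterior precision = 1/σ₀² + n/σ²; posterior mean is the precision-weighted average of μ₀ and x̄.
σ₀² = 77.12² = 5947.4944, σ² = 5.10² = 26.01; σ² + n·σ₀² = 26.01 + 8·5947.4944 = 47605.9652.
Posterior precision = 1/σ₀² + n/σ² = 1/5947.4944 + 8/26.01 = (σ² + n·σ₀²)/(σ₀²σ²) = 47605.9652/(5947.4944·26.01); posterior variance σₙ² = σ₀²σ²/(σ² + n·σ₀²) = 5947.4944·26.01/47605.9652 = 3.249474.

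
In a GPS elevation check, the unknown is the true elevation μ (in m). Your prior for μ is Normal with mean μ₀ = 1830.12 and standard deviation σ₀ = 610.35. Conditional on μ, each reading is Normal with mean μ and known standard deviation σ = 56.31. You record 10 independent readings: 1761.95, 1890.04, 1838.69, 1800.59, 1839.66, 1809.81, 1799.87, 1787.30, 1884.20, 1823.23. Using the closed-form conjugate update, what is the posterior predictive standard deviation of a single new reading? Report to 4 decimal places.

For Normal data with known variance σ², a Normal(μ₀, σ₀²) prior on μ is conjugate. Posterior precision = 1/σ₀² + n/σ²; posterior mean is the precision-weighted average of μ₀ and x̄.
σ₀² = 610.35² = 372527.1225, σ² = 56.31² = 3170.8161; σ² + n·σ₀² = 3170.8161 + 10·372527.1225 = 3728442.0411.
Posterior precision = 1/σ₀² + n/σ² = 1/372527.1225 + 10/3170.8161 = (σ² + n·σ₀²)/(σ₀²σ²) = 3728442.0411/(372527.1225·3170.8161); posterior variance σₙ² = σ₀²σ²/(σ² + n·σ₀²) = 372527.1225·3170.8161/3728442.0411 = 316.811951.
Predictive variance for one new observation = σₙ² + σ² = 372527.1225·3170.8161/3728442.0411 + 3170.8161 = σ²·(σ₀² + 3728442.0411)/3728442.0411 = 3170.8161·4100969.1636/3728442.0411 = 3487.628051; SD = √(3170.8161·4100969.1636/3728442.0411) = 59.0561.

59.0561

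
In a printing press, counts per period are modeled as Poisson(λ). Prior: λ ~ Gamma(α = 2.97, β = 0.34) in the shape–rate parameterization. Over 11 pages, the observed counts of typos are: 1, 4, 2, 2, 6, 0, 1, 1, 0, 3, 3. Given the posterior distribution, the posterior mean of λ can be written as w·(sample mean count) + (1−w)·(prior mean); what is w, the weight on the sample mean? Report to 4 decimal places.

0.9700

With a Gamma(shape α, rate β) prior, the Poisson likelihood is conjugate: the posterior is Gamma(α + ΣXᵢ, β + n).
Posterior mean = (α₀+S)/(β₀+n) = [n/(β₀+n)]·(S/n) + [β₀/(β₀+n)]·(α₀/β₀), so only n and β₀ enter the weight.
Weight on data w = n/(β₀+n) = 11/(0.34+11) = 11/11.34 = 0.9700.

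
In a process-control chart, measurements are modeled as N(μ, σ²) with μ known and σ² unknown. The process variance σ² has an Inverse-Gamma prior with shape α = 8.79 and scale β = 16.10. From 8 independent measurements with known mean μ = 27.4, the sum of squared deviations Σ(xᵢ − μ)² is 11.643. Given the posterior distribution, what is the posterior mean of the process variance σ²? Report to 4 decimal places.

With known mean μ and an Inverse-Gamma(α, β) prior on σ², the Normal likelihood is conjugate: posterior is Inv-Gamma(α + n/2, β + Σ(xᵢ−μ)²/2).
Posterior: Inv-Gamma(8.79 + 8/2, 16.10 + 11.643/2) = Inv-Gamma(12.79, 21.9215).
E[σ²|data] = β/(α−1) = 21.9215/11.79 = 1.8593.

1.8593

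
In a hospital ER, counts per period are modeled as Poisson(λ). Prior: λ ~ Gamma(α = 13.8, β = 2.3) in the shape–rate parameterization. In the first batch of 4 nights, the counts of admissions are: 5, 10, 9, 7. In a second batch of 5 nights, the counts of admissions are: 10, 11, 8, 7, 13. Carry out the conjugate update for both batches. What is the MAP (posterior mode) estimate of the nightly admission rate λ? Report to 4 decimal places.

With a Gamma(shape α, rate β) prior, the Poisson likelihood is conjugate: the posterior is Gamma(α + ΣXᵢ, β + n).
Batch 1: sum of counts S = 31 over n = 4 nights.
After batch 1: Gamma(α+S, β+n) = Gamma(13.8+31, 2.3+4) = Gamma(44.8, 6.3).
Batch 2: sum of counts S = 49 over n = 5 nights.
After batch 2: Gamma(α+S, β+n) = Gamma(44.8+49, 6.3+5) = Gamma(93.8, 11.3).
Mode of Gamma(α,β) for α≥1 is (α−1)/β = 92.8/11.3 = 8.2124.

8.2124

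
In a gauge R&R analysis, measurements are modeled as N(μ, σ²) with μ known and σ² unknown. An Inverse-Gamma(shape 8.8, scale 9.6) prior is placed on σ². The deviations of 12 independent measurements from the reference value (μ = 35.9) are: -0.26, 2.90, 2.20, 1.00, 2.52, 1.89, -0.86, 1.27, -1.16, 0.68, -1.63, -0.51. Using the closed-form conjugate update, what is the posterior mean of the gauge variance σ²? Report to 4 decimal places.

With known mean μ and an Inverse-Gamma(α, β) prior on σ², the Normal likelihood is conjugate: posterior is Inv-Gamma(α + n/2, β + Σ(xᵢ−μ)²/2).
Σ(xᵢ−μ)² = (-0.26)² + (2.90)² + (2.20)² + (1.00)² + (2.52)² + (1.89)² + (-0.86)² + (1.27)² + (-1.16)² + (0.68)² + (-1.63)² + (-0.51)² = 31.3176.
Posterior: Inv-Gamma(8.8 + 12/2, 9.6 + 31.3176/2) = Inv-Gamma(14.80, 25.25880).
E[σ²|data] = β/(α−1) = 25.25880/13.80 = 1.8303.

1.8303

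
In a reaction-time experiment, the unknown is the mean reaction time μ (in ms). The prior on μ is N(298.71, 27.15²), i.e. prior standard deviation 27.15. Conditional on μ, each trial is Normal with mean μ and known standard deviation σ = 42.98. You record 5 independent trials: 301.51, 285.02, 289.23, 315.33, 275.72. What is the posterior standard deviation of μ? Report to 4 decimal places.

For Normal data with known variance σ², a Normal(μ₀, σ₀²) prior on μ is conjugate. Posterior precision = 1/σ₀² + n/σ²; posterior mean is the precision-weighted average of μ₀ and x̄.
σ₀² = 27.15² = 737.1225, σ² = 42.98² = 1847.2804; σ² + n·σ₀² = 1847.2804 + 5·737.1225 = 5532.8929.
Posterior precision = 1/σ₀² + n/σ² = 1/737.1225 + 5/1847.2804 = (σ² + n·σ₀²)/(σ₀²σ²) = 5532.8929/(737.1225·1847.2804); posterior variance σₙ² = σ₀²σ²/(σ² + n·σ₀²) = 737.1225·1847.2804/5532.8929 = 246.104881.
Posterior SD = √σₙ² = √(737.1225·1847.2804/5532.8929) = 15.6877.

15.6877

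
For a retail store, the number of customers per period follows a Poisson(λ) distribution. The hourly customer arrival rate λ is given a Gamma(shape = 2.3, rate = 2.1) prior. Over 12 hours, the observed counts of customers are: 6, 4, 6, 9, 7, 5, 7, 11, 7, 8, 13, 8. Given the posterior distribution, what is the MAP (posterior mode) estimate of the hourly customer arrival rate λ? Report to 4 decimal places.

6.5461

With a Gamma(shape α, rate β) prior, the Poisson likelihood is conjugate: the posterior is Gamma(α + ΣXᵢ, β + n).
Sum of counts S = 91 over n = 12 hours.
Posterior: Gamma(α+S, β+n) = Gamma(2.3+91, 2.1+12) = Gamma(93.3, 14.1).
Mode of Gamma(α,β) for α≥1 is (α−1)/β = 92.3/14.1 = 6.5461.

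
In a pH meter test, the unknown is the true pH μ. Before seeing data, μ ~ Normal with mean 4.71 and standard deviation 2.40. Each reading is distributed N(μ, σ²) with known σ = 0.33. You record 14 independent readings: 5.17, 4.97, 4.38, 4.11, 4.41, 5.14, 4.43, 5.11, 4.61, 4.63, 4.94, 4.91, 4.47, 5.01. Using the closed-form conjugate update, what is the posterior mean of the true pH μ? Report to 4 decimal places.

4.7350

For Normal data with known variance σ², a Normal(μ₀, σ₀²) prior on μ is conjugate. Posterior precision = 1/σ₀² + n/σ²; posterior mean is the precision-weighted average of μ₀ and x̄.
Σxᵢ = 5.17 + 4.97 + 4.38 + 4.11 + 4.41 + 5.14 + 4.43 + 5.11 + 4.61 + 4.63 + 4.94 + 4.91 + 4.47 + 5.01 = 66.29, so n·x̄ = 66.29.
σ₀² = 2.40² = 5.76, σ² = 0.33² = 0.1089; σ² + n·σ₀² = 0.1089 + 14·5.76 = 80.7489.
Posterior mean = (μ₀/σ₀² + n·x̄/σ²)/(1/σ₀² + n/σ²) = (σ²·μ₀ + σ₀²·n·x̄)/(σ² + n·σ₀²) = (0.1089·4.71 + 5.76·66.29)/80.7489 = 382.343319/80.7489 = 4.7350.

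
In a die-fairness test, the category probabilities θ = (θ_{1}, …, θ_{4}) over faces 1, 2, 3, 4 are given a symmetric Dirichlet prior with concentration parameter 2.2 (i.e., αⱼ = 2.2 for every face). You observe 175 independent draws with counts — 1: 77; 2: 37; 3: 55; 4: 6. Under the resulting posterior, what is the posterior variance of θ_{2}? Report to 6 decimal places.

0.000908

The Dirichlet prior is conjugate to the Multinomial likelihood: each posterior αⱼ = prior αⱼ + observed count nⱼ.
Posterior concentration: (79.2, 39.2, 57.2, 8.2), total = 183.8.
Var[θ_j] = α_j(Σα−α_j)/((Σα)²(Σα+1)) = 39.2·144.6/(183.8²·184.8) = 0.000908.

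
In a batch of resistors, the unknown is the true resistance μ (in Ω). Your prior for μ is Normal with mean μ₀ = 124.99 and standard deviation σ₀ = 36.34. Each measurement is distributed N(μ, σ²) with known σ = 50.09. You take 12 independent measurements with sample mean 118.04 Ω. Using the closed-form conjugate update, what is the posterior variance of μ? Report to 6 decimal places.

For Normal data with known variance σ², a Normal(μ₀, σ₀²) prior on μ is conjugate. Posterior precision = 1/σ₀² + n/σ²; posterior mean is the precision-weighted average of μ₀ and x̄.
σ₀² = 36.34² = 1320.5956, σ² = 50.09² = 2509.0081; σ² + n·σ₀² = 2509.0081 + 12·1320.5956 = 18356.1553.
Posterior precision = 1/σ₀² + n/σ² = 1/1320.5956 + 12/2509.0081 = (σ² + n·σ₀²)/(σ₀²σ²) = 18356.1553/(1320.5956·2509.0081); posterior variance σₙ² = σ₀²σ²/(σ² + n·σ₀²) = 1320.5956·2509.0081/18356.1553 = 180.505395.

180.505395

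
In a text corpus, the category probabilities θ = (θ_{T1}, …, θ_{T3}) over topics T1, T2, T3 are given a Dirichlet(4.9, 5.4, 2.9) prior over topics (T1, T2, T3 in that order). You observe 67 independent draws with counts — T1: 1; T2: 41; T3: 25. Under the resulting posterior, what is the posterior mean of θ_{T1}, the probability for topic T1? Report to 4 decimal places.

The Dirichlet prior is conjugate to the Multinomial likelihood: each posterior αⱼ = prior αⱼ + observed count nⱼ.
Posterior concentration: (5.9, 46.4, 27.9), total = 80.2.
E[θ_{T1}|data] = α_{T1}/Σα = 5.9/80.2 = 0.0736.

0.0736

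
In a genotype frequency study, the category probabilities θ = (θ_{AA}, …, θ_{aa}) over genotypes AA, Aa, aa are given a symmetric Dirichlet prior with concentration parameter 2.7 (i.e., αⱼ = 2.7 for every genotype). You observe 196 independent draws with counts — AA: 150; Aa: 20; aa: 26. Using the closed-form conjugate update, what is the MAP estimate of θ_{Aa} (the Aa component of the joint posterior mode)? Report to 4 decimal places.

The Dirichlet prior is conjugate to the Multinomial likelihood: each posterior αⱼ = prior αⱼ + observed count nⱼ.
Posterior concentration: (152.7, 22.7, 28.7), total = 204.1.
Joint mode component: (α_{Aa}−1)/(Σα−K) = 21.7/201.1 = 0.1079.

0.1079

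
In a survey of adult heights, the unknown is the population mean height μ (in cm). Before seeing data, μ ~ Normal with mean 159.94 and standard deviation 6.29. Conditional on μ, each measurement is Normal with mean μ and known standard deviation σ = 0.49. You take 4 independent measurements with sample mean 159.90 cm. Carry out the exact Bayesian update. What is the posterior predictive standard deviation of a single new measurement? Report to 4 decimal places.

For Normal data with known variance σ², a Normal(μ₀, σ₀²) prior on μ is conjugate. Posterior precision = 1/σ₀² + n/σ²; posterior mean is the precision-weighted average of μ₀ and x̄.
σ₀² = 6.29² = 39.5641, σ² = 0.49² = 0.2401; σ² + n·σ₀² = 0.2401 + 4·39.5641 = 158.4965.
Posterior precision = 1/σ₀² + n/σ² = 1/39.5641 + 4/0.2401 = (σ² + n·σ₀²)/(σ₀²σ²) = 158.4965/(39.5641·0.2401); posterior variance σₙ² = σ₀²σ²/(σ² + n·σ₀²) = 39.5641·0.2401/158.4965 = 0.059934.
Predictive variance for one new observation = σₙ² + σ² = 39.5641·0.2401/158.4965 + 0.2401 = σ²·(σ₀² + 158.4965)/158.4965 = 0.2401·198.0606/158.4965 = 0.300034; SD = √(0.2401·198.0606/158.4965) = 0.5478.

0.5478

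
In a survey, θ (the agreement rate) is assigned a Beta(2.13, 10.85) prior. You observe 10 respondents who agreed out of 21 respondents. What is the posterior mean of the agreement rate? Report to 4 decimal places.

0.3570

The Beta prior is conjugate to a Binomial/Bernoulli likelihood; the update adds successes to α and failures to β.
Posterior: Beta(α+k, β+n−k) = Beta(2.13+10, 10.85+11) = Beta(12.13, 21.85).
Posterior mean = α/(α+β) = 12.13/33.98 = 0.3570.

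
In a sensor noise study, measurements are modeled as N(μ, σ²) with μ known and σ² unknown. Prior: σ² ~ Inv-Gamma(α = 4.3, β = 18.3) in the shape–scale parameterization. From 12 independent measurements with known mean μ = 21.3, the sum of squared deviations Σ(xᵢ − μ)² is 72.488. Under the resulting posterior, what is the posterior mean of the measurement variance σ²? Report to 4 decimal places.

5.8649

With known mean μ and an Inverse-Gamma(α, β) prior on σ², the Normal likelihood is conjugate: posterior is Inv-Gamma(α + n/2, β + Σ(xᵢ−μ)²/2).
Posterior: Inv-Gamma(4.3 + 12/2, 18.3 + 72.488/2) = Inv-Gamma(10.30, 54.5440).
E[σ²|data] = β/(α−1) = 54.5440/9.30 = 5.8649.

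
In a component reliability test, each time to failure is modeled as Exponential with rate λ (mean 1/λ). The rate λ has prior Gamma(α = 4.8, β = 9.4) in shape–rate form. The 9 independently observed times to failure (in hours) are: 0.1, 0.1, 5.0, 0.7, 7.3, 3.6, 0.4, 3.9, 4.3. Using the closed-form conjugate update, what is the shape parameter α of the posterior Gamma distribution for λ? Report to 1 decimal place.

13.8

With a Gamma(shape α, rate β) prior on the exponential rate λ, the posterior after n observations with total T = Σxᵢ is Gamma(α+n, β+T).
Sum of observations T = 25.4 hours; n = 9.
Posterior: Gamma(4.8+9, 9.4+25.4) = Gamma(13.8, 34.8).
Posterior α = 13.8.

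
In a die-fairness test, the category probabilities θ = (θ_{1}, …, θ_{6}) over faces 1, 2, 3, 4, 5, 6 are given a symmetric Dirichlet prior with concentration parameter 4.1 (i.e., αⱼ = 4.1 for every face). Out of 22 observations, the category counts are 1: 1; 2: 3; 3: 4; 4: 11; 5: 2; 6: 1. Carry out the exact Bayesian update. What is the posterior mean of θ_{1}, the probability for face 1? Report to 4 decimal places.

The Dirichlet prior is conjugate to the Multinomial likelihood: each posterior αⱼ = prior αⱼ + observed count nⱼ.
Posterior concentration: (5.1, 7.1, 8.1, 15.1, 6.1, 5.1), total = 46.6.
E[θ_{1}|data] = α_{1}/Σα = 5.1/46.6 = 0.1094.

0.1094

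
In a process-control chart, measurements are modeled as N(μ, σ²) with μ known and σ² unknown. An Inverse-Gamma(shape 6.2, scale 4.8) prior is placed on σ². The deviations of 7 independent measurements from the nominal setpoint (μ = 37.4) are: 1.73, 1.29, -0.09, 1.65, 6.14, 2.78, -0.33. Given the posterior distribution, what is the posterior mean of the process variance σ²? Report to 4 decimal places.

With known mean μ and an Inverse-Gamma(α, β) prior on σ², the Normal likelihood is conjugate: posterior is Inv-Gamma(α + n/2, β + Σ(xᵢ−μ)²/2).
Σ(xᵢ−μ)² = (1.73)² + (1.29)² + (-0.09)² + (1.65)² + (6.14)² + (2.78)² + (-0.33)² = 52.9245.
Posterior: Inv-Gamma(6.2 + 7/2, 4.8 + 52.9245/2) = Inv-Gamma(9.70, 31.26225).
E[σ²|data] = β/(α−1) = 31.26225/8.70 = 3.5934.

3.5934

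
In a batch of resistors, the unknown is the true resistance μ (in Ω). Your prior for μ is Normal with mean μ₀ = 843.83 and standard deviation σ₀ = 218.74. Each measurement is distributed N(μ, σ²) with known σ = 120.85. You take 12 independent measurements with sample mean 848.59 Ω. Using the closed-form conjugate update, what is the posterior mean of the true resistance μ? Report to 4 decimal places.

For Normal data with known variance σ², a Normal(μ₀, σ₀²) prior on μ is conjugate. Posterior precision = 1/σ₀² + n/σ²; posterior mean is the precision-weighted average of μ₀ and x̄.
n·x̄ = 12·848.59 = 10183.08.
σ₀² = 218.74² = 47847.1876, σ² = 120.85² = 14604.7225; σ² + n·σ₀² = 14604.7225 + 12·47847.1876 = 588770.9737.
Posterior mean = (μ₀/σ₀² + n·x̄/σ²)/(1/σ₀² + n/σ²) = (σ²·μ₀ + σ₀²·n·x̄)/(σ² + n·σ₀²) = (14604.7225·843.83 + 47847.1876·10183.08)/588770.9737 = 499555642.092983/588770.9737 = 848.4719.

848.4719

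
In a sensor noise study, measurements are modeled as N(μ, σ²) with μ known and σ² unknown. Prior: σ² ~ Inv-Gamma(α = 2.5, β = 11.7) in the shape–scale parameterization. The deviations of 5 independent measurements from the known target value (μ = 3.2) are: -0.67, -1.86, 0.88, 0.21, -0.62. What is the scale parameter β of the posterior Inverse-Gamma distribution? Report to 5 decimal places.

With known mean μ and an Inverse-Gamma(α, β) prior on σ², the Normal likelihood is conjugate: posterior is Inv-Gamma(α + n/2, β + Σ(xᵢ−μ)²/2).
Σ(xᵢ−μ)² = (-0.67)² + (-1.86)² + (0.88)² + (0.21)² + (-0.62)² = 5.1114.
Posterior: Inv-Gamma(2.5 + 5/2, 11.7 + 5.1114/2) = Inv-Gamma(5.00, 14.25570).
Posterior β = 14.25570.

14.25570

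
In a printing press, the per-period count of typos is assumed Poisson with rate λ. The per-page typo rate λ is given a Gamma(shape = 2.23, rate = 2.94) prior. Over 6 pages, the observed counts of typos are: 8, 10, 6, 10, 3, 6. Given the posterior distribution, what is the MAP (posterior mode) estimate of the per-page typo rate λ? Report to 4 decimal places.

With a Gamma(shape α, rate β) prior, the Poisson likelihood is conjugate: the posterior is Gamma(α + ΣXᵢ, β + n).
Sum of counts S = 43 over n = 6 pages.
Posterior: Gamma(α+S, β+n) = Gamma(2.23+43, 2.94+6) = Gamma(45.23, 8.94).
Mode of Gamma(α,β) for α≥1 is (α−1)/β = 44.23/8.94 = 4.9474.

4.9474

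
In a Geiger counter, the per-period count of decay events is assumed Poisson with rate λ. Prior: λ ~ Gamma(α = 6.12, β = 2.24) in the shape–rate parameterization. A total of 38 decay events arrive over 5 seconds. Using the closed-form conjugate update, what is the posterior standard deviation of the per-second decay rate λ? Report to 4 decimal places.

0.9174

With a Gamma(shape α, rate β) prior, the Poisson likelihood is conjugate: the posterior is Gamma(α + ΣXᵢ, β + n).
Posterior: Gamma(α+S, β+n) = Gamma(6.12+38, 2.24+5) = Gamma(44.12, 7.24).
SD = √α/β = √44.12/7.24 = 0.9174.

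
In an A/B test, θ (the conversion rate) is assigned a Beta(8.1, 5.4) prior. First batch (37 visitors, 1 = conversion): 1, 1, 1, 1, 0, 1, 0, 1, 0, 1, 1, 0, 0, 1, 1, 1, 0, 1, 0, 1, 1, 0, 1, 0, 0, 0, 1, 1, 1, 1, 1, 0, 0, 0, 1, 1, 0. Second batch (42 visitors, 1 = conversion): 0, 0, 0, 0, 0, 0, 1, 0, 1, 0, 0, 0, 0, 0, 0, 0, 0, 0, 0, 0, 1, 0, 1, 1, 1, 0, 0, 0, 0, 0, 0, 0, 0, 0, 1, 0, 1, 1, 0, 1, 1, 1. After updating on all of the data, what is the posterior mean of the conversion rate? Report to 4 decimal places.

The Beta prior is conjugate to a Binomial/Bernoulli likelihood; the update adds successes to α and failures to β.
After batch 1: Beta(8.1+22, 5.4+15) = Beta(30.1, 20.4).
After batch 2: Beta(30.1+12, 20.4+30) = Beta(42.1, 50.4).
Posterior mean = α/(α+β) = 42.1/92.5 = 0.4551.

0.4551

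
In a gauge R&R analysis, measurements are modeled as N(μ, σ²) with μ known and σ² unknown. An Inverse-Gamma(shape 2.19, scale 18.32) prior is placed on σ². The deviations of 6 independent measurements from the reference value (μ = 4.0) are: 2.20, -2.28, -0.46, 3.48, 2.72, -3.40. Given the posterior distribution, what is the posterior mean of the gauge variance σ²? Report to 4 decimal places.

With known mean μ and an Inverse-Gamma(α, β) prior on σ², the Normal likelihood is conjugate: posterior is Inv-Gamma(α + n/2, β + Σ(xᵢ−μ)²/2).
Σ(xᵢ−μ)² = (2.20)² + (-2.28)² + (-0.46)² + (3.48)² + (2.72)² + (-3.40)² = 41.3188.
Posterior: Inv-Gamma(2.19 + 6/2, 18.32 + 41.3188/2) = Inv-Gamma(5.19, 38.97940).
E[σ²|data] = β/(α−1) = 38.97940/4.19 = 9.3030.

9.3030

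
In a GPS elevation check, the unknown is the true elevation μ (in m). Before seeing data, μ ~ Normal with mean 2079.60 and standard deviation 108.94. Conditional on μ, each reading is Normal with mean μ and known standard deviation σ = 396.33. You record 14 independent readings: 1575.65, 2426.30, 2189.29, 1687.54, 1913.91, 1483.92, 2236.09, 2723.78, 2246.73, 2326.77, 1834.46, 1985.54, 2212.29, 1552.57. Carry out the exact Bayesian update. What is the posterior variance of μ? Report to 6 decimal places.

For Normal data with known variance σ², a Normal(μ₀, σ₀²) prior on μ is conjugate. Posterior precision = 1/σ₀² + n/σ²; posterior mean is the precision-weighted average of μ₀ and x̄.
σ₀² = 108.94² = 11867.9236, σ² = 396.33² = 157077.4689; σ² + n·σ₀² = 157077.4689 + 14·11867.9236 = 323228.3993.
Posterior precision = 1/σ₀² + n/σ² = 1/11867.9236 + 14/157077.4689 = (σ² + n·σ₀²)/(σ₀²σ²) = 323228.3993/(11867.9236·157077.4689); posterior variance σₙ² = σ₀²σ²/(σ² + n·σ₀²) = 11867.9236·157077.4689/323228.3993 = 5767.387408.

5767.387408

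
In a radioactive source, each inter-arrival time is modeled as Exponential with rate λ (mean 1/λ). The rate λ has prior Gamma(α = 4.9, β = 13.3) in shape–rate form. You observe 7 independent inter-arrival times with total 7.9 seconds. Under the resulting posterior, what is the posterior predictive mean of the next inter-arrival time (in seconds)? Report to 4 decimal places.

With a Gamma(shape α, rate β) prior on the exponential rate λ, the posterior after n observations with total T = Σxᵢ is Gamma(α+n, β+T).
Posterior: Gamma(4.9+7, 13.3+7.9) = Gamma(11.9, 21.2).
The predictive distribution for the next observation is Lomax; its mean is β/(α−1) = 21.2/10.9 = 1.9450.

1.9450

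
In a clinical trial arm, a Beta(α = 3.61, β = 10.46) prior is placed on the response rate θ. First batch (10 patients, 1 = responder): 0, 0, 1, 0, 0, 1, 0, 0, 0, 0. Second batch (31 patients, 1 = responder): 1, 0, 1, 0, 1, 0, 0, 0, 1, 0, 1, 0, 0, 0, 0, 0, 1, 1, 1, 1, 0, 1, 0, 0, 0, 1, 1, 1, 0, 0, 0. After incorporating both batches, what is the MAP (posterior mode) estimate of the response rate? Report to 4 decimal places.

The Beta prior is conjugate to a Binomial/Bernoulli likelihood; the update adds successes to α and failures to β.
After batch 1: Beta(3.61+2, 10.46+8) = Beta(5.61, 18.46).
After batch 2: Beta(5.61+13, 18.46+18) = Beta(18.61, 36.46).
Mode of Beta(a,b) for a,b>1 is (a−1)/(a+b−2) = 17.61/53.07 = 0.3318.

0.3318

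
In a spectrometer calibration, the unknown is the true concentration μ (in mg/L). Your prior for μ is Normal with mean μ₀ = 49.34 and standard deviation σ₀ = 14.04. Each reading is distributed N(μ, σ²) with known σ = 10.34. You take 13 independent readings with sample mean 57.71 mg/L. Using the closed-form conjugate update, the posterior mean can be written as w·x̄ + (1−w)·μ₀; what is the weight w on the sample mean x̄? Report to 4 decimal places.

For Normal data with known variance σ², a Normal(μ₀, σ₀²) prior on μ is conjugate. Posterior precision = 1/σ₀² + n/σ²; posterior mean is the precision-weighted average of μ₀ and x̄.
σ₀² = 14.04² = 197.1216, σ² = 10.34² = 106.9156. Prior precision 1/σ₀² = 1/197.1216; data precision n/σ² = 13/106.9156.
w = (n/σ²)/(1/σ₀² + n/σ²) = n·σ₀²/(σ² + n·σ₀²) = 13·197.1216/(106.9156 + 13·197.1216) = 2562.5808/2669.4964 = 0.9599.

0.9599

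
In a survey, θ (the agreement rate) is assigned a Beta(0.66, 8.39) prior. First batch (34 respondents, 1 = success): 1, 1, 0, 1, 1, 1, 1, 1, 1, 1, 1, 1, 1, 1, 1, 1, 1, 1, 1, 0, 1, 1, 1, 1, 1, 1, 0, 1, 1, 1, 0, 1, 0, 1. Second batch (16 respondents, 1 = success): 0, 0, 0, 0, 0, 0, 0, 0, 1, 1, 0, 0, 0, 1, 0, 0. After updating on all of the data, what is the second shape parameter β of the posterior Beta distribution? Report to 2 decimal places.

26.39

The Beta prior is conjugate to a Binomial/Bernoulli likelihood; the update adds successes to α and failures to β.
After batch 1: Beta(0.66+29, 8.39+5) = Beta(29.66, 13.39).
After batch 2: Beta(29.66+3, 13.39+13) = Beta(32.66, 26.39).
Posterior β = 26.39.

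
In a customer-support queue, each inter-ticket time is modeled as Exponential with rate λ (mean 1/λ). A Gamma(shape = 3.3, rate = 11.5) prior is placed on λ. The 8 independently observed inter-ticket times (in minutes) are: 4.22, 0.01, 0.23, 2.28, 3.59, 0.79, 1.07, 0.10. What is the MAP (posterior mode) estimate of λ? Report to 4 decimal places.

With a Gamma(shape α, rate β) prior on the exponential rate λ, the posterior after n observations with total T = Σxᵢ is Gamma(α+n, β+T).
Sum of observations T = 12.29 minutes; n = 8.
Posterior: Gamma(3.3+8, 11.5+12.29) = Gamma(11.3, 23.79).
Mode = (α−1)/β = 0.4330.

0.4330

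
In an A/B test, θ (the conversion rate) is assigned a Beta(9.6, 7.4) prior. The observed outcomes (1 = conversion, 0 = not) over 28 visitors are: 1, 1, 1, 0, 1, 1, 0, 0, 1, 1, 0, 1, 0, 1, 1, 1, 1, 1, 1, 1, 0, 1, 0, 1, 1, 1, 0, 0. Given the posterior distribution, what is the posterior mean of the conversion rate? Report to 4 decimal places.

The Beta prior is conjugate to a Binomial/Bernoulli likelihood; the update adds successes to α and failures to β.
Posterior: Beta(α+k, β+n−k) = Beta(9.6+19, 7.4+9) = Beta(28.6, 16.4).
Posterior mean = α/(α+β) = 28.6/45.0 = 0.6356.

0.6356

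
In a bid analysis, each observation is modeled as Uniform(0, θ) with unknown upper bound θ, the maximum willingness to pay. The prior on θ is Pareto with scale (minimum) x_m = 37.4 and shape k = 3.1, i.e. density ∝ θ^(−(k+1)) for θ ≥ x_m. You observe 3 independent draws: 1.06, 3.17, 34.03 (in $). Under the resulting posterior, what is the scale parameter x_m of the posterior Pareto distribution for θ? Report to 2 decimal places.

A Pareto(scale x_m, shape k) prior on the upper bound θ of Uniform(0, θ) is conjugate: posterior is Pareto(max(x_m, max xᵢ), k + n).
Sample maximum = 34.03; prior scale x_m = 37.4 → posterior scale = max = 37.40.
Posterior shape = 3.1 + 3 = 6.1.
Posterior scale x_m = 37.40.

37.40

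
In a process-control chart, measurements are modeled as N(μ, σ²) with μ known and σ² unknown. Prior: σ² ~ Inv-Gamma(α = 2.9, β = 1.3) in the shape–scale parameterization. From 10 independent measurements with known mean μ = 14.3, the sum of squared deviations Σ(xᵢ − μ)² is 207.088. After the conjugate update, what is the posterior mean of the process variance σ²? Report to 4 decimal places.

15.1948

With known mean μ and an Inverse-Gamma(α, β) prior on σ², the Normal likelihood is conjugate: posterior is Inv-Gamma(α + n/2, β + Σ(xᵢ−μ)²/2).
Posterior: Inv-Gamma(2.9 + 10/2, 1.3 + 207.088/2) = Inv-Gamma(7.90, 104.8440).
E[σ²|data] = β/(α−1) = 104.8440/6.90 = 15.1948.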